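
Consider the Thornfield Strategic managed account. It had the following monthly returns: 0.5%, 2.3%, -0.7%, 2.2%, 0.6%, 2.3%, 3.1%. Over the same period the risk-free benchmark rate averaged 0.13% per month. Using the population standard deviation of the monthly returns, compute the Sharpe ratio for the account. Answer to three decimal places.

μ = (0.5 + 2.3 − 0.7 + 2.2 + 0.6 + 2.3 + 3.1) / 7 = 10.30 / 7 = 1.4714%
Population std dev = √[10.9743 / 7] = 1.2521%
Sharpe = (μ − rf) / σ = (1.4714 − 0.13) / 1.2521 = 1.3414 / 1.2521 = 1.0713

1.071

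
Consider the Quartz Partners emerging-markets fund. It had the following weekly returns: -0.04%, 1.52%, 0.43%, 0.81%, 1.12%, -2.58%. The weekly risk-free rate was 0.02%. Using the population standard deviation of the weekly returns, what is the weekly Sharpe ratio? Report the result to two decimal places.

μ = (-0.04 + 1.52 + 0.43 + 0.81 + 1.12 − 2.58) / 6 = 1.260 / 6 = 0.2100%
Population std dev = √[10.7992 / 6] = 1.3416%
Sharpe = (μ − rf) / σ = (0.2100 − 0.02) / 1.3416 = 0.1900 / 1.3416 = 0.1416

0.14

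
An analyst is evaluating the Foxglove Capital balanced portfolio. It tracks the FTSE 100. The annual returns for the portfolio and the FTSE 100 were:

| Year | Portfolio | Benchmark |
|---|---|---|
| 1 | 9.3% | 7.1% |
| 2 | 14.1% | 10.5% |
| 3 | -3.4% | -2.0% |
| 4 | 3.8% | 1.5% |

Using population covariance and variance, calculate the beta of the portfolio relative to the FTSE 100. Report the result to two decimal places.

r̄p = 5.9500%,  r̄m = 4.2750%
Cov = Σ(rp − r̄p)(rm − r̄m) / 4 = 31.2088
Var(rm) = Σ(rm − r̄m)² / 4 = 23.4519
β = Cov / Var = 31.2088 / 23.4519 = 1.3308

1.33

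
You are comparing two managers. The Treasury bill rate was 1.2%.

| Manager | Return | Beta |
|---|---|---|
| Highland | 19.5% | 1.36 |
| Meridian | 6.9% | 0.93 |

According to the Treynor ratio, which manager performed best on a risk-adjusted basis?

Highland

Highland: Treynor = (19.5% − 1.2%) / 1.36 = 13.456
Meridian: Treynor = (6.9% − 1.2%) / 0.93 = 6.129
Highest: Highland (13.456).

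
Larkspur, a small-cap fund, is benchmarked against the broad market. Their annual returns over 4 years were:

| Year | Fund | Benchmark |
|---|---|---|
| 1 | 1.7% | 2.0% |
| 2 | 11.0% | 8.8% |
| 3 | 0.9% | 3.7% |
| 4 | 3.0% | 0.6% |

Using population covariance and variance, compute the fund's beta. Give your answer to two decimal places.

1.11

r̄p = 4.1500%,  r̄m = 3.7750%
Cov = Σ(rp − r̄p)(rm − r̄m) / 4 = 10.6663
Var(rm) = Σ(rm − r̄m)² / 4 = 9.6219
β = Cov / Var = 10.6663 / 9.6219 = 1.1085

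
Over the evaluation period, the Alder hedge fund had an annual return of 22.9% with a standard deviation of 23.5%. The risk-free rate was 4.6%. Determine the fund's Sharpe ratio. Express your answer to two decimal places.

Sharpe = (Rp − Rf) / σp = (22.9% − 4.6%) / 23.5% = 18.30% / 23.5% = 0.7787

0.78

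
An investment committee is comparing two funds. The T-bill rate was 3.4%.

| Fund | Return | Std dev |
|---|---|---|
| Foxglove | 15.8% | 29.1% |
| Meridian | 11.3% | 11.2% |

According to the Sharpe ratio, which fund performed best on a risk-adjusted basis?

Foxglove: Sharpe ratio = (15.8% − 3.4%) / 29.1% = 0.426
Meridian: Sharpe ratio = (11.3% − 3.4%) / 11.2% = 0.705
Highest: Meridian (0.705).

Meridian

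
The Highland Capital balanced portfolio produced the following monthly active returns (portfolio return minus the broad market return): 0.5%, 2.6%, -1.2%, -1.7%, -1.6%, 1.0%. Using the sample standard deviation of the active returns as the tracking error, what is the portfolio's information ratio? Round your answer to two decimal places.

μ = (0.5 + 2.6 − 1.2 − 1.7 − 1.6 + 1) / 6 = -0.40 / 6 = -0.0667%
Σ(r − μ)² = (0.5 − (-0.0667))² + (2.6 − (-0.0667))² + (-1.2 − (-0.0667))² + … = 14.8733
sample σ = √(14.8733 / 5) = √2.9747 = 1.7247%
IR = μ / tracking error = -0.0667 / 1.7247 = -0.0387

-0.04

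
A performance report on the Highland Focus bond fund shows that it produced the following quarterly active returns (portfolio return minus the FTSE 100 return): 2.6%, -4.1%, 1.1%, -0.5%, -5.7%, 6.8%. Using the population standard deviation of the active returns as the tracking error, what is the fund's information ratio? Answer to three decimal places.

0.008

Mean return μ = 0.20 / 6 = 0.0333%
Σ(r − μ)² = (2.6 − 0.0333)² + (-4.1 − 0.0333)² + (1.1 − 0.0333)² + … = 103.7533
population σ = √(103.7533 / 6) = √17.2922 = 4.1584%
IR = μ / tracking error = 0.0333 / 4.1584 = 0.0080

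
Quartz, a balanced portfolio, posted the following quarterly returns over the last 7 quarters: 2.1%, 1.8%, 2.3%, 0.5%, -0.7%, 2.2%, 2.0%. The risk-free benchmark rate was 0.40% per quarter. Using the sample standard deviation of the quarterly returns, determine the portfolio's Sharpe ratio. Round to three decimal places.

r̄ = (2.1 + 1.8 + 2.3 + 0.5 − 0.7 + 2.2 + 2) / 7 = 1.4571%
Σ(r − r̄)² = 7.6571; sample σ = √(7.6571/6) = 1.1297%
Sharpe = (r̄ − rf) / σ = (1.4571 − 0.4) / 1.1297 = 1.0571 / 1.1297 = 0.9357

0.936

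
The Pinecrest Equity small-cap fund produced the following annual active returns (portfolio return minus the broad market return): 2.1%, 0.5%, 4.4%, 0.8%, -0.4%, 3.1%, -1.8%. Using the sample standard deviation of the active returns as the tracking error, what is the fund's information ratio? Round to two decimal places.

Mean return r̄ = 8.70 / 7 = 1.2429%
Sample σ = √[Σ(r − r̄)² / 6] = √[26.8571 / 6] = √4.4762 = 2.1157%
IR = r̄ / tracking error = 1.2429 / 2.1157 = 0.5875

0.59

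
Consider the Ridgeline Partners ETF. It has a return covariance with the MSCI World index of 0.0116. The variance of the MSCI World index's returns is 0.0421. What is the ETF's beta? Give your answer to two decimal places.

β = Cov(Rp, Rm) / Var(Rm) = 0.0116 / 0.0421 = 0.2755

0.28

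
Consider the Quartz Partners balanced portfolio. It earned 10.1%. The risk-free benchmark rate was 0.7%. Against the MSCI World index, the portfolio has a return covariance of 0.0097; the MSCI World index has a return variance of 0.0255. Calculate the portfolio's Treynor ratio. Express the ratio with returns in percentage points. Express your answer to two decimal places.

β = Cov / Var = 0.0097 / 0.0255 = 0.3804
Treynor = (Rp − Rf) / β = (10.1% − 0.7%) / 0.3804 = 9.40 / 0.3804 = 24.7108

24.71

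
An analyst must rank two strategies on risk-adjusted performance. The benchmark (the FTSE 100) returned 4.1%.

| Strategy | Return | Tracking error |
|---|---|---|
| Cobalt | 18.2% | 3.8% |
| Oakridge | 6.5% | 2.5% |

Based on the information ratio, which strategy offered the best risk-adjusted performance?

Cobalt

Cobalt: IR = (18.2% − 4.1%) / 3.8% = 3.711
Oakridge: IR = (6.5% − 4.1%) / 2.5% = 0.960
Highest: Cobalt (3.711).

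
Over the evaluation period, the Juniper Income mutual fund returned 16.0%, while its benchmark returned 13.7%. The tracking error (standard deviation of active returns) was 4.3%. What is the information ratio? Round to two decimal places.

0.53

IR = (Rp − Rb) / TE = (16.0% − 13.7%) / 4.3% = 2.30% / 4.3% = 0.5349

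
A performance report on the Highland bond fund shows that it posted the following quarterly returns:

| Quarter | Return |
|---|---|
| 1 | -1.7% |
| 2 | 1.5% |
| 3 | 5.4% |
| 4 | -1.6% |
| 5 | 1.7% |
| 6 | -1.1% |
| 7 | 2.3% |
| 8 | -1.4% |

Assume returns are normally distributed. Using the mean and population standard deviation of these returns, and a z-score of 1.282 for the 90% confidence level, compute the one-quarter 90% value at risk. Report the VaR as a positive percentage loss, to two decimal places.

Mean return r̄ = 5.10 / 8 = 0.6375%
Σ(r − r̄)² = (-1.7 − 0.6375)² + (1.5 − 0.6375)² + … = 44.9588
population σ = √(44.9588 / 8) = √5.6199 = 2.3706%
VaR = −(r̄ − z·σ) = −(0.6375 − 1.282 × 2.3706) = −(-2.4016) = 2.4016%

2.40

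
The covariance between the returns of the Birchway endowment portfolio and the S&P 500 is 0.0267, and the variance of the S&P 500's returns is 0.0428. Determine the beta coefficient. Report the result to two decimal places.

β = Cov(Rp, Rm) / Var(Rm) = 0.0267 / 0.0428 = 0.6238

0.62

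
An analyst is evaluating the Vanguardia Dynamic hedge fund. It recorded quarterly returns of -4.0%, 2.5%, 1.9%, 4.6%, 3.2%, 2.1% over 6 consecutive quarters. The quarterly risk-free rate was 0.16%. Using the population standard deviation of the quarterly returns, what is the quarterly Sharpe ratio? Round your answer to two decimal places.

0.57

Mean return r̄ = 10.30 / 6 = 1.7167%
Population std dev = √[43.9883 / 6] = 2.7077%
Sharpe = (r̄ − rf) / σ = (1.7167 − 0.16) / 2.7077 = 1.5567 / 2.7077 = 0.5749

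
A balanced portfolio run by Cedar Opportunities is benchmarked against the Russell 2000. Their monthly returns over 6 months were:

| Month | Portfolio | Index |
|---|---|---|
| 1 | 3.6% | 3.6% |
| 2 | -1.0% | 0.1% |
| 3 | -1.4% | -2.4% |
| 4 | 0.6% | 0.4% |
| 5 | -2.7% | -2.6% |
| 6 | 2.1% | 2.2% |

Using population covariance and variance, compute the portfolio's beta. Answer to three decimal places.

0.922

r̄p = 0.2000%,  r̄m = 0.2167%
Cov = Σ(rp − r̄p)(rm − r̄m) / 6 = 4.6400
Var(rm) = Σ(rm − r̄m)² / 6 = 5.0347
β = Cov / Var = 4.6400 / 5.0347 = 0.9216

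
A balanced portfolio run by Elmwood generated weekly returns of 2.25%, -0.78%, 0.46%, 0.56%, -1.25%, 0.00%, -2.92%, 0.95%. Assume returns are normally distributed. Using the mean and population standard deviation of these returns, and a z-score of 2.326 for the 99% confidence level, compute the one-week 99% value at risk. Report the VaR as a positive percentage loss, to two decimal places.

3.49

Mean return μ = -0.730 / 8 = -0.0913%
Σ(r − μ)² = (2.25 − (-0.0913))² + (-0.78 − (-0.0913))² + (0.46 − (-0.0913))² + … = 17.1209
population σ = √(17.1209 / 8) = √2.1401 = 1.4629%
VaR = −(μ − z·σ) = −(-0.0913 − 2.326 × 1.4629) = −(-3.4940) = 3.4940%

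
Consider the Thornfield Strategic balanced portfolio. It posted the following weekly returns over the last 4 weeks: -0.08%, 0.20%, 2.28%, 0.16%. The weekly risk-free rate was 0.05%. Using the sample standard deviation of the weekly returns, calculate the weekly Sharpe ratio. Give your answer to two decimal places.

0.54

r̄ = (-0.08 + 0.2 + 2.28 + 0.16) / 4 = 2.560 / 4 = 0.6400%
Σ(r − r̄)² = 3.6320; sample σ = √(3.6320/3) = 1.1003%
Sharpe = (r̄ − rf) / σ = (0.6400 − 0.05) / 1.1003 = 0.5900 / 1.1003 = 0.5362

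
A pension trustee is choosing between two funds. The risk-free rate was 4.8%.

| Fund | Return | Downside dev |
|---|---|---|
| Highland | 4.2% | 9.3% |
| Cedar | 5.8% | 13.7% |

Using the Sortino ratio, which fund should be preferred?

Highland: Sortino ratio = (4.2% − 4.8%) / 9.3% = -0.065
Cedar: Sortino ratio = (5.8% − 4.8%) / 13.7% = 0.073
Highest: Cedar (0.073).

Cedar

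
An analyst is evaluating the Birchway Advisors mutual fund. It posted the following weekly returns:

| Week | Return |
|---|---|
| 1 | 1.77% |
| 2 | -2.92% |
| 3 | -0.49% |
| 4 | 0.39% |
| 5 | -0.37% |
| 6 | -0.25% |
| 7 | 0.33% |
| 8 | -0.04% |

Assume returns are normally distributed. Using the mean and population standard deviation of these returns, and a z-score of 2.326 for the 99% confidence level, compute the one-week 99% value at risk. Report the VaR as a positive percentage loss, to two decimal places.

3.05

r̄ = (1.77 − 2.92 − 0.49 + 0.39 − 0.37 − 0.25 + 0.33 − 0.04) / 8 = -1.580 / 8 = -0.1975%
Population σ = √[Σ(r − r̄)² / 8] = √[12.0494 / 8] = √1.5062 = 1.2273%
VaR = −(r̄ − z·σ) = −(-0.1975 − 2.326 × 1.2273) = −(-3.0522) = 3.0522%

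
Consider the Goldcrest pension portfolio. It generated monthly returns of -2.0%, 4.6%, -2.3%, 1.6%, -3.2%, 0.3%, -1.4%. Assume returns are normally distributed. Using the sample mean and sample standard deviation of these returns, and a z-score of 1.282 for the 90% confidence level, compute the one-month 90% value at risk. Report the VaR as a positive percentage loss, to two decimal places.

r̄ = (-2 + 4.6 − 2.3 + 1.6 − 3.2 + 0.3 − 1.4) / 7 = -0.3429%
Σ(r − r̄)² = (-2 − (-0.3429))² + (4.6 − (-0.3429))² + (-2.3 − (-0.3429))² + … = 44.4771
σ = √[44.4771 / 6] = 2.7227%
VaR = −(r̄ − z·σ) = −(-0.3429 − 1.282 × 2.7227) = −(-3.8334) = 3.8334%

3.83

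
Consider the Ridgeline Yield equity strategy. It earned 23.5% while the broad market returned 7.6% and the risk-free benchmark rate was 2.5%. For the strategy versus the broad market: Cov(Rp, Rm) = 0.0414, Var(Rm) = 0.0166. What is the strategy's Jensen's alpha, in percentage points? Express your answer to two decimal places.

β = Cov / Var = 0.0414 / 0.0166 = 2.4940
E[R] = Rf + β(Rm − Rf) = 2.5% + 2.4940 × (7.6% − 2.5%) = 15.2194%
α = Rp − E[R] = 23.5% − 15.2194% = 8.2806

8.28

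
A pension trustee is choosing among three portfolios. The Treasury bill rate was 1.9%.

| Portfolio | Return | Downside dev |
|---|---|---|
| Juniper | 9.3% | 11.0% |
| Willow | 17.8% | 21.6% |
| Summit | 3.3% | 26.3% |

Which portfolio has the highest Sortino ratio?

Juniper: Sortino ratio = (9.3% − 1.9%) / 11.0% = 0.673
Willow: Sortino ratio = (17.8% − 1.9%) / 21.6% = 0.736
Summit: Sortino ratio = (3.3% − 1.9%) / 26.3% = 0.053
Highest: Willow (0.736).

Willow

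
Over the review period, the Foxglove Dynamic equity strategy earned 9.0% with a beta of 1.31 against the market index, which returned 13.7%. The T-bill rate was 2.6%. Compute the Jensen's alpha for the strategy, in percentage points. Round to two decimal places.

CAPM expected return = Rf + β(Rm − Rf) = 2.6% + 1.31 × (13.7% − 2.6%) = 2.6 + 1.31 × 11.10 = 17.1410%
Jensen's α = Rp − E[R] = 9.0% − 17.1410% = -8.1410

-8.14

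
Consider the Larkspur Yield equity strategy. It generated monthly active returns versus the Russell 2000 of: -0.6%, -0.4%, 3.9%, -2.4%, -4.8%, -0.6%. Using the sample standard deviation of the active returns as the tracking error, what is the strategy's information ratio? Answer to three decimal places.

-0.286

r̄ = (-0.6 − 0.4 + 3.9 − 2.4 − 4.8 − 0.6) / 6 = -0.8167%
Σ(r − r̄)² = (-0.6 − (-0.8167))² + (-0.4 − (-0.8167))² + (3.9 − (-0.8167))² + … = 40.8883
σ = √[40.8883 / 5] = 2.8597%
IR = r̄ / tracking error = -0.8167 / 2.8597 = -0.2856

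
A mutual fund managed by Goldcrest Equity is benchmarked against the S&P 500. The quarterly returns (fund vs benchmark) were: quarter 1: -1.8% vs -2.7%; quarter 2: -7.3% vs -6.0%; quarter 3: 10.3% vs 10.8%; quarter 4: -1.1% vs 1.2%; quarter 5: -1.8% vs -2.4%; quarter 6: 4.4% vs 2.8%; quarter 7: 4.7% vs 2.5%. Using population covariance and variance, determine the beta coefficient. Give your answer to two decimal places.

r̄p = 1.0571%,  r̄m = 0.8857%
Cov = Σ(rp − r̄p)(rm − r̄m) / 7 = 25.7737
Var(rm) = Σ(rm − r̄m)² / 7 = 25.1041
β = Cov / Var = 25.7737 / 25.1041 = 1.0267

1.03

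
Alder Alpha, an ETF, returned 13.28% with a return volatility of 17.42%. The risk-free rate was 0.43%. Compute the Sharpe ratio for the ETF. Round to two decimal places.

0.74

Sharpe = (Rp − Rf) / σp = (13.28% − 0.43%) / 17.42% = 12.85% / 17.42% = 0.7377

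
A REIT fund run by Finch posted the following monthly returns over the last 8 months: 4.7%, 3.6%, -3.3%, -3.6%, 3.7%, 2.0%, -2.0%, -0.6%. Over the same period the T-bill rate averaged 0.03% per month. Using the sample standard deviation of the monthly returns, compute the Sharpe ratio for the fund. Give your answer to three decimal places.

r̄ = (4.7 + 3.6 − 3.3 − 3.6 + 3.7 + 2 − 2 − 0.6) / 8 = 0.5625%
Σ(r − r̄)² = (4.7 − 0.5625)² + (3.6 − 0.5625)² + (-3.3 − 0.5625)² + … = 78.4188
sample σ = √(78.4188 / 7) = √11.2027 = 3.3470%
Sharpe = (r̄ − rf) / σ = (0.5625 − 0.03) / 3.3470 = 0.5325 / 3.3470 = 0.1591

0.159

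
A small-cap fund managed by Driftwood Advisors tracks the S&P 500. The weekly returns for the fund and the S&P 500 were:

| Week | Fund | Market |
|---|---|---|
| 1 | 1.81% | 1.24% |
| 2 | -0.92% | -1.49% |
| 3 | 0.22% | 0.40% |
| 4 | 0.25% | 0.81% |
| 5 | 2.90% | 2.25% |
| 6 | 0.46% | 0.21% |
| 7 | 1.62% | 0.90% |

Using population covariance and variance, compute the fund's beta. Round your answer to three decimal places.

r̄p = 0.9057%,  r̄m = 0.6171%
Cov = Σ(rp − r̄p)(rm − r̄m) / 7 = 1.1532
Var(rm) = Σ(rm − r̄m)² / 7 = 1.1178
β = Cov / Var = 1.1532 / 1.1178 = 1.0317

1.032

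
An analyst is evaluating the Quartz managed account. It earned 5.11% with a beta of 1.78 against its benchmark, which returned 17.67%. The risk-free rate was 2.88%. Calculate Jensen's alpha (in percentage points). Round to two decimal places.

CAPM expected return = Rf + β(Rm − Rf) = 2.88% + 1.78 × (17.67% − 2.88%) = 2.88 + 1.78 × 14.79 = 29.2062%
Jensen's α = Rp − E[R] = 5.11% − 29.2062% = -24.0962

-24.10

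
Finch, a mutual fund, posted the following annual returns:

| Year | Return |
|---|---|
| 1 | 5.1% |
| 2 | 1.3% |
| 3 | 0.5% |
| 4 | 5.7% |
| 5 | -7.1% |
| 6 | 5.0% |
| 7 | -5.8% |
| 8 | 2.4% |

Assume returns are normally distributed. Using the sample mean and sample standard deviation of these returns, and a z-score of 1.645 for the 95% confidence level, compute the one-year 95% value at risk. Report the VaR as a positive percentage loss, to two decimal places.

r̄ = (5.1 + 1.3 + 0.5 + 5.7 − 7.1 + 5 − 5.8 + 2.4) / 8 = 7.10 / 8 = 0.8875%
Sample σ = √[Σ(r − r̄)² / 7] = √[168.9488 / 7] = √24.1355 = 4.9128%
VaR = −(r̄ − z·σ) = −(0.8875 − 1.645 × 4.9128) = −(-7.1941) = 7.1941%

7.19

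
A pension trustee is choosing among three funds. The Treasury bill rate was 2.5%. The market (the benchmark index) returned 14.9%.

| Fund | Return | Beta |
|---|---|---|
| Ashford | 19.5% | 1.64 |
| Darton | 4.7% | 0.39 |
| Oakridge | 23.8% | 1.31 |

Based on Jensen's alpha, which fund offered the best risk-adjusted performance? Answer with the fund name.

Ashford: α = 19.5% − [2.5% + 1.64 × (14.9% − 2.5%)] = -3.336
Darton: α = 4.7% − [2.5% + 0.39 × (14.9% − 2.5%)] = -2.636
Oakridge: α = 23.8% − [2.5% + 1.31 × (14.9% − 2.5%)] = 5.056
Highest: Oakridge (5.056).

Oakridge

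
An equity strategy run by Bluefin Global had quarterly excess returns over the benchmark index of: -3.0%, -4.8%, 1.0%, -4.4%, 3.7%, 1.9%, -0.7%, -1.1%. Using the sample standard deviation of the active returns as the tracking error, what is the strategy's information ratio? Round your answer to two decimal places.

Mean return r̄ = -7.40 / 8 = -0.9250%
Sample σ = √[Σ(r − r̄)² / 7] = √[64.5550 / 7] = √9.2221 = 3.0368%
IR = r̄ / tracking error = -0.9250 / 3.0368 = -0.3046

-0.30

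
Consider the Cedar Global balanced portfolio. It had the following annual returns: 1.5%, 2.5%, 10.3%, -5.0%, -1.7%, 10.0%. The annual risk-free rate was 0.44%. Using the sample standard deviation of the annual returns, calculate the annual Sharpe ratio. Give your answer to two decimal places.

r̄ = (1.5 + 2.5 + 10.3 − 5 − 1.7 + 10) / 6 = 17.60 / 6 = 2.9333%
Sample σ = √[Σ(r − r̄)² / 5] = √[190.8533 / 5] = √38.1707 = 6.1782%
Sharpe = (r̄ − rf) / σ = (2.9333 − 0.44) / 6.1782 = 2.4933 / 6.1782 = 0.4036

0.40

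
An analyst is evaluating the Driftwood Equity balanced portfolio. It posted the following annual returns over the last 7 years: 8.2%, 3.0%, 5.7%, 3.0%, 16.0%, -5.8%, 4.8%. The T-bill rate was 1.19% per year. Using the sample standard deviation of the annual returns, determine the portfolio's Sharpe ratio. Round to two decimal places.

r̄ = (8.2 + 3 + 5.7 + 3 + 16 − 5.8 + 4.8) / 7 = 4.9857%
Sample std dev = √[256.4086 / 6] = 6.5372%
Sharpe = (r̄ − rf) / σ = (4.9857 − 1.19) / 6.5372 = 3.7957 / 6.5372 = 0.5806

0.58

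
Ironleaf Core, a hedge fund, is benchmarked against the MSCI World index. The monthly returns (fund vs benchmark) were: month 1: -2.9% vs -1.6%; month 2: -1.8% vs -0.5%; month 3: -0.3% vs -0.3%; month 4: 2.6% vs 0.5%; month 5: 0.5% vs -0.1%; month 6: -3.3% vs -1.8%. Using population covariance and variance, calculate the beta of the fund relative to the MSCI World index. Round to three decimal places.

2.386

r̄p = -0.8667%,  r̄m = -0.6333%
Cov = Σ(rp − r̄p)(rm − r̄m) / 6 = 1.5878
Var(rm) = Σ(rm − r̄m)² / 6 = 0.6656
β = Cov / Var = 1.5878 / 0.6656 = 2.3855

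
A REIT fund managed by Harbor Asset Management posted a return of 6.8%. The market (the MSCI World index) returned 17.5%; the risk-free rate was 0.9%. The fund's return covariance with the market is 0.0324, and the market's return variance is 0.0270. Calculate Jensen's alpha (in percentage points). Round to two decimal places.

β = Cov / Var = 0.0324 / 0.0270 = 1.2000
E[R] = Rf + β(Rm − Rf) = 0.9% + 1.2000 × (17.5% − 0.9%) = 20.8200%
α = Rp − E[R] = 6.8% − 20.8200% = -14.0200

-14.02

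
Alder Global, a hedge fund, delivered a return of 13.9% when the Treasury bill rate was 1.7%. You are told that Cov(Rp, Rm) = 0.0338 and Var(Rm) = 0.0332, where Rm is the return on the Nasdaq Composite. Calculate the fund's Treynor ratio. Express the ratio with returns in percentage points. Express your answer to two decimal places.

11.98

β = Cov / Var = 0.0338 / 0.0332 = 1.0181
Treynor = (Rp − Rf) / β = (13.9% − 1.7%) / 1.0181 = 12.20 / 1.0181 = 11.9831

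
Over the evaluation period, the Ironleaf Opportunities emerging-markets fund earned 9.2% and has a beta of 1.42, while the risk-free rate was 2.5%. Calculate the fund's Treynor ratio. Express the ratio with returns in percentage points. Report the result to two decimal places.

4.72

Treynor = (Rp − Rf) / β = (9.2% − 2.5%) / 1.42 = 6.70 / 1.42 = 4.7183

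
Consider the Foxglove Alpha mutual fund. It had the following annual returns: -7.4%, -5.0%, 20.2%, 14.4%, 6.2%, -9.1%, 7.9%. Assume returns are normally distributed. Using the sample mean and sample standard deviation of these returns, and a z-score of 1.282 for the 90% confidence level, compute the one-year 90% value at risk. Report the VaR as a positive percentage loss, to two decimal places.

10.67

μ = (-7.4 − 5 + 20.2 + 14.4 + 6.2 − 9.1 + 7.9) / 7 = 3.8857%
Σ(r − μ)² = (-7.4 − 3.8857)² + (-5 − 3.8857)² + (20.2 − 3.8857)² + … = 773.1286
sample σ = √(773.1286 / 6) = √128.8548 = 11.3514%
VaR = −(μ − z·σ) = −(3.8857 − 1.282 × 11.3514) = −(-10.6668) = 10.6668%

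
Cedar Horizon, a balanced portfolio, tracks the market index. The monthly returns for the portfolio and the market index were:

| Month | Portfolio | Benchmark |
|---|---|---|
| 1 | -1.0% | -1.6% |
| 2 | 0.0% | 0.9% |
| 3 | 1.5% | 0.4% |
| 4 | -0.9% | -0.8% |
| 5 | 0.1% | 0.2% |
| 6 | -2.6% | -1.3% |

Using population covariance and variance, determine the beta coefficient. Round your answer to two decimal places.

1.03

r̄p = -0.4833%,  r̄m = -0.3667%
Cov = Σ(rp − r̄p)(rm − r̄m) / 6 = 0.8761
Var(rm) = Σ(rm − r̄m)² / 6 = 0.8489
β = Cov / Var = 0.8761 / 0.8489 = 1.0320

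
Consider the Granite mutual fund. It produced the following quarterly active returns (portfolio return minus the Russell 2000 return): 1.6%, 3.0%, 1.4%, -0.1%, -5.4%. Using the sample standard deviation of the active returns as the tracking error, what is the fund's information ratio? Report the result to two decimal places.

r̄ = (1.6 + 3 + 1.4 − 0.1 − 5.4) / 5 = 0.50 / 5 = 0.1000%
Σ(r − r̄)² = 42.6400; sample σ = √(42.6400/4) = 3.2650%
IR = r̄ / tracking error = 0.1000 / 3.2650 = 0.0306

0.03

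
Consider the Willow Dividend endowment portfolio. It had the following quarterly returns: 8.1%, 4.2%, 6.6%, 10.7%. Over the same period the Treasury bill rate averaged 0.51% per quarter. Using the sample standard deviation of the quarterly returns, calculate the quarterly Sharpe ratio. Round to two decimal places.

r̄ = (8.1 + 4.2 + 6.6 + 10.7) / 4 = 7.4000%
Sample σ = √[Σ(r − r̄)² / 3] = √[22.2600 / 3] = √7.4200 = 2.7240%
Sharpe = (r̄ − rf) / σ = (7.4000 − 0.51) / 2.7240 = 6.8900 / 2.7240 = 2.5294

2.53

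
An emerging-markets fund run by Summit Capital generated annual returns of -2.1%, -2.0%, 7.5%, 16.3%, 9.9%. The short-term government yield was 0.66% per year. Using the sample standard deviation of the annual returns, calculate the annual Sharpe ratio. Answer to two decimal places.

r̄ = (-2.1 − 2 + 7.5 + 16.3 + 9.9) / 5 = 5.9200%
Σ(r − r̄)² = (-2.1 − 5.9200)² + (-2 − 5.9200)² + … = 253.1280
σ = √[253.1280 / 4] = 7.9550%
Sharpe = (r̄ − rf) / σ = (5.9200 − 0.66) / 7.9550 = 5.2600 / 7.9550 = 0.6612

0.66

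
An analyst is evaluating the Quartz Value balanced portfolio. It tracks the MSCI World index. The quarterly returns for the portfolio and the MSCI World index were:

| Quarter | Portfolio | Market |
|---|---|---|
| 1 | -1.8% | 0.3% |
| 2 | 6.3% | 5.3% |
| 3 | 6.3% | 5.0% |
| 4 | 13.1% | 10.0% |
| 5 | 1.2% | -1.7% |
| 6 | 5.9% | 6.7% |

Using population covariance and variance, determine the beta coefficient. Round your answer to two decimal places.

r̄p = 5.1667%,  r̄m = 4.2667%
Cov = Σ(rp − r̄p)(rm − r̄m) / 6 = 16.7622
Var(rm) = Σ(rm − r̄m)² / 6 = 15.2889
β = Cov / Var = 16.7622 / 15.2889 = 1.0964

1.10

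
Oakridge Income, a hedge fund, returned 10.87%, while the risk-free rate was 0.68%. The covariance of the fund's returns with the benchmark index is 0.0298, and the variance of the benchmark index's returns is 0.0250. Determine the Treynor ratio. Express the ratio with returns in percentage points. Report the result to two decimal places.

8.55

β = Cov / Var = 0.0298 / 0.0250 = 1.1920
Treynor = (Rp − Rf) / β = (10.87% − 0.68%) / 1.1920 = 10.19 / 1.1920 = 8.5487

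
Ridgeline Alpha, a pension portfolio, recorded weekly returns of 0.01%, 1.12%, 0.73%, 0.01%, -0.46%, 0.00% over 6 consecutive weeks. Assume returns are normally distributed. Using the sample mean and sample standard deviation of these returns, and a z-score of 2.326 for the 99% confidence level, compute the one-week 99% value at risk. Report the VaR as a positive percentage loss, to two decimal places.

r̄ = (0.01 + 1.12 + 0.73 + 0.01 − 0.46 + 0) / 6 = 0.2350%
Sample std dev = √[1.6678 / 5] = 0.5775%
VaR = −(r̄ − z·σ) = −(0.2350 − 2.326 × 0.5775) = −(-1.1083) = 1.1083%

1.11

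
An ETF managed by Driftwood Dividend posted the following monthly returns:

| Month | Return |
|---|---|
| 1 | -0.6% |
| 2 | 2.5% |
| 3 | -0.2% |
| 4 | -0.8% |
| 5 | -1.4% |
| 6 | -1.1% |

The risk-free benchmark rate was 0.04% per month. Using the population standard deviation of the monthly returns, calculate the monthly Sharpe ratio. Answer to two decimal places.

μ = (-0.6 + 2.5 − 0.2 − 0.8 − 1.4 − 1.1) / 6 = -0.2667%
Σ(r − μ)² = (-0.6 − (-0.2667))² + (2.5 − (-0.2667))² + … = 10.0333
population σ = √(10.0333 / 6) = √1.6722 = 1.2931%
Sharpe = (μ − rf) / σ = (-0.2667 − 0.04) / 1.2931 = -0.3067 / 1.2931 = -0.2372

-0.24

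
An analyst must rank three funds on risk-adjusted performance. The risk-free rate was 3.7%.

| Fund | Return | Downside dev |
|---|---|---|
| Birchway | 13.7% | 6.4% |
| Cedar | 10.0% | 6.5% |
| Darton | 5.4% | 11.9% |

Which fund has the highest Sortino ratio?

Birchway: Sortino ratio = (13.7% − 3.7%) / 6.4% = 1.563
Cedar: Sortino ratio = (10.0% − 3.7%) / 6.5% = 0.969
Darton: Sortino ratio = (5.4% − 3.7%) / 11.9% = 0.143
Highest: Birchway (1.563).

Birchway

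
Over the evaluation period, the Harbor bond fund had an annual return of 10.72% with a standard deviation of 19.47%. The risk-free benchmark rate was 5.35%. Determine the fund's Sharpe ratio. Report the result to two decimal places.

0.28

Sharpe = (Rp − Rf) / σp = (10.72% − 5.35%) / 19.47% = 5.37% / 19.47% = 0.2758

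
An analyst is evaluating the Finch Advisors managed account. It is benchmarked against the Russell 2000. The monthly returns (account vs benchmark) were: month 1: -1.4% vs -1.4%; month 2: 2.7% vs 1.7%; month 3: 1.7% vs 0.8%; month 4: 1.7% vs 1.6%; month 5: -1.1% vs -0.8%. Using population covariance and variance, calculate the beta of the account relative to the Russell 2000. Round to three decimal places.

r̄p = 0.7200%,  r̄m = 0.3800%
Cov = Σ(rp − r̄p)(rm − r̄m) / 5 = 2.0284
Var(rm) = Σ(rm − r̄m)² / 5 = 1.5936
β = Cov / Var = 2.0284 / 1.5936 = 1.2728

1.273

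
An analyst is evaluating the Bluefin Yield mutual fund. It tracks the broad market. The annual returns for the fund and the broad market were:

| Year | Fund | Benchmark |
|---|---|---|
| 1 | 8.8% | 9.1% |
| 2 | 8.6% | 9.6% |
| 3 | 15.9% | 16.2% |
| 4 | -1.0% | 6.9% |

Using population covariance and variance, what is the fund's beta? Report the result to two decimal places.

r̄p = 8.0750%,  r̄m = 10.4500%
Cov = Σ(rp − r̄p)(rm − r̄m) / 4 = 18.9463
Var(rm) = Σ(rm − r̄m)² / 4 = 12.0525
β = Cov / Var = 18.9463 / 12.0525 = 1.5720

1.57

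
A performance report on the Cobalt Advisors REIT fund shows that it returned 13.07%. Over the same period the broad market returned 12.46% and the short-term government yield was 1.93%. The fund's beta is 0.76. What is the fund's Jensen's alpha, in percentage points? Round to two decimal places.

3.14

CAPM expected return = Rf + β(Rm − Rf) = 1.93% + 0.76 × (12.46% − 1.93%) = 1.93 + 0.76 × 10.53 = 9.9328%
Jensen's α = Rp − E[R] = 13.07% − 9.9328% = 3.1372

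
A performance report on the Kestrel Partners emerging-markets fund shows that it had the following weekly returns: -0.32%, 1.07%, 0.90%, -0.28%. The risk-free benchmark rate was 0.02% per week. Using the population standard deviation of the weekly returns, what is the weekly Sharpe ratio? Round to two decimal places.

0.50

μ = (-0.32 + 1.07 + 0.9 − 0.28) / 4 = 1.370 / 4 = 0.3425%
Σ(r − μ)² = (-0.32 − 0.3425)² + (1.07 − 0.3425)² + (0.9 − 0.3425)² + … = 1.6665
population σ = √(1.6665 / 4) = √0.4166 = 0.6454%
Sharpe = (μ − rf) / σ = (0.3425 − 0.02) / 0.6454 = 0.3225 / 0.6454 = 0.4997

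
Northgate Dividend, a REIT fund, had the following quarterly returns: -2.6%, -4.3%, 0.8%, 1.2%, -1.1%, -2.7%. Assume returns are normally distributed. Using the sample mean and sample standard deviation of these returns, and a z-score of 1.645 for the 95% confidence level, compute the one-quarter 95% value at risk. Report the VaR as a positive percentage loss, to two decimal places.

Mean return r̄ = -8.70 / 6 = -1.4500%
Σ(r − r̄)² = (-2.6 − (-1.4500))² + (-4.3 − (-1.4500))² + … = 23.2150
sample σ = √(23.2150 / 5) = √4.6430 = 2.1548%
VaR = −(r̄ − z·σ) = −(-1.4500 − 1.645 × 2.1548) = −(-4.9946) = 4.9946%

4.99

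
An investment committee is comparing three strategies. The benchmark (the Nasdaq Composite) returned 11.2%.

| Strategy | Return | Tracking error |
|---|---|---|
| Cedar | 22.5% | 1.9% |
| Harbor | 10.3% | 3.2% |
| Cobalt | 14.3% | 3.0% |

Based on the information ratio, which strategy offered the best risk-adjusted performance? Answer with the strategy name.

Cedar

Cedar: IR = (22.5% − 11.2%) / 1.9% = 5.947
Harbor: IR = (10.3% − 11.2%) / 3.2% = -0.281
Cobalt: IR = (14.3% − 11.2%) / 3.0% = 1.033
Highest: Cedar (5.947).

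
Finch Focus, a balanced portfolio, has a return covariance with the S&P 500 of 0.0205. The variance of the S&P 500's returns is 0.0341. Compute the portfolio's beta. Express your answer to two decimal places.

0.60

β = Cov(Rp, Rm) / Var(Rm) = 0.0205 / 0.0341 = 0.6012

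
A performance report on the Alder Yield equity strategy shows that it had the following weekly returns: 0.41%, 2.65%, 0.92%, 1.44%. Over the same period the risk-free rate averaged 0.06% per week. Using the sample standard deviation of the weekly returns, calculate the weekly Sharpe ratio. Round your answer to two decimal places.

r̄ = (0.41 + 2.65 + 0.92 + 1.44) / 4 = 5.420 / 4 = 1.3550%
Sample std dev = √[2.7665 / 3] = 0.9603%
Sharpe = (r̄ − rf) / σ = (1.3550 − 0.06) / 0.9603 = 1.2950 / 0.9603 = 1.3485

1.35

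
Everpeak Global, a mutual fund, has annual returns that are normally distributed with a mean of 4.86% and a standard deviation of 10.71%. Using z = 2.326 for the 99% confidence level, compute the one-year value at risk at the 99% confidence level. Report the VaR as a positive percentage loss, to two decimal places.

VaR (as % loss) = −(μ − z·σ) = −(4.86% − 2.326 × 10.71%) = −(-20.05146%) = 20.05146%

20.05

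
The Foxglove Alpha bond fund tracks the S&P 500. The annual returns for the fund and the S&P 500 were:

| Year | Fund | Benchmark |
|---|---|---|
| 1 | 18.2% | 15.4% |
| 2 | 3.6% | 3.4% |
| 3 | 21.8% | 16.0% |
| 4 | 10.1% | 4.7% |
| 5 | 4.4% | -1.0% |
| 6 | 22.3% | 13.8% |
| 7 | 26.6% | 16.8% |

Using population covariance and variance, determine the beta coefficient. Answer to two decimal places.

1.20

r̄p = 15.2857%,  r̄m = 9.8714%
Cov = Σ(rp − r̄p)(rm − r̄m) / 7 = 54.6810
Var(rm) = Σ(rm − r̄m)² / 7 = 45.4820
β = Cov / Var = 54.6810 / 45.4820 = 1.2023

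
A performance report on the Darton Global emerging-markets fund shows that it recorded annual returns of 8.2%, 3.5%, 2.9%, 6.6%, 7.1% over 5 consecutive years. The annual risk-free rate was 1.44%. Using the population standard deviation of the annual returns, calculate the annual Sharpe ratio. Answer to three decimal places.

2.026

Mean return r̄ = 28.30 / 5 = 5.6600%
Population σ = √[Σ(r − r̄)² / 5] = √[21.6920 / 5] = √4.3384 = 2.0829%
Sharpe = (r̄ − rf) / σ = (5.6600 − 1.44) / 2.0829 = 4.2200 / 2.0829 = 2.0260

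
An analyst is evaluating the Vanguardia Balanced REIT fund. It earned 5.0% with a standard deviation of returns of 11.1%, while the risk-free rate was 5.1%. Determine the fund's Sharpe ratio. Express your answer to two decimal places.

Sharpe = (Rp − Rf) / σp = (5.0% − 5.1%) / 11.1% = -0.10% / 11.1% = -0.0090

-0.01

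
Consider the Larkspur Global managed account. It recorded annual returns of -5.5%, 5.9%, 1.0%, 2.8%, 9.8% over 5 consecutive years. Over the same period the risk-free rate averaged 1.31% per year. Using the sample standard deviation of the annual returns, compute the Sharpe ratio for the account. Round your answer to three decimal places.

0.261

μ = (-5.5 + 5.9 + 1 + 2.8 + 9.8) / 5 = 2.8000%
Sample σ = √[Σ(r − μ)² / 4] = √[130.7400 / 4] = √32.6850 = 5.7171%
Sharpe = (μ − rf) / σ = (2.8000 − 1.31) / 5.7171 = 1.4900 / 5.7171 = 0.2606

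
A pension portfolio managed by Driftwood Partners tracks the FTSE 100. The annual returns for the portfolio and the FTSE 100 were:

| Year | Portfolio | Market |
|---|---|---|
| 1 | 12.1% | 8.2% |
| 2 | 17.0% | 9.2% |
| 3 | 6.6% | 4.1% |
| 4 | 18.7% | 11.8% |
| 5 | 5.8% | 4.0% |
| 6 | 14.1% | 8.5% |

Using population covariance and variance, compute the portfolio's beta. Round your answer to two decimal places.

1.70

r̄p = 12.3833%,  r̄m = 7.6333%
Cov = Σ(rp − r̄p)(rm − r̄m) / 6 = 13.2056
Var(rm) = Σ(rm − r̄m)² / 6 = 7.7622
β = Cov / Var = 13.2056 / 7.7622 = 1.7013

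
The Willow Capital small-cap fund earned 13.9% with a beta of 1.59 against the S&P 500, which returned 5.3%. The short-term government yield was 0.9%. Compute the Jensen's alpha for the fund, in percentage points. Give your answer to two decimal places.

6.00

CAPM expected return = Rf + β(Rm − Rf) = 0.9% + 1.59 × (5.3% − 0.9%) = 0.9 + 1.59 × 4.40 = 7.8960%
Jensen's α = Rp − E[R] = 13.9% − 7.8960% = 6.0040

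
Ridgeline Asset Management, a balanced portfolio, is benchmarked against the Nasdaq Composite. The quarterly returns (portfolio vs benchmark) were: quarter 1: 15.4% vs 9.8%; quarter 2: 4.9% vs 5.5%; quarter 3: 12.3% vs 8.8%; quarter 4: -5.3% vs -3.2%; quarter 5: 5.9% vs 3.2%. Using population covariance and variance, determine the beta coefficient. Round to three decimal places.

1.499

r̄p = 6.6400%,  r̄m = 4.8200%
Cov = Σ(rp − r̄p)(rm − r̄m) / 5 = 32.3852
Var(rm) = Σ(rm − r̄m)² / 5 = 21.6096
β = Cov / Var = 32.3852 / 21.6096 = 1.4986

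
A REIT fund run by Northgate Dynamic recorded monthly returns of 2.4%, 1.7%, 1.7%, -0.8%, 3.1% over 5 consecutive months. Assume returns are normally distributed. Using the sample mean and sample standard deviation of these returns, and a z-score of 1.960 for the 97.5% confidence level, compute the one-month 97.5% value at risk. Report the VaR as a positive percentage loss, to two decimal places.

Mean return r̄ = 8.10 / 5 = 1.6200%
Sample σ = √[Σ(r − r̄)² / 4] = √[8.6680 / 4] = √2.1670 = 1.4721%
VaR = −(r̄ − z·σ) = −(1.6200 − 1.960 × 1.4721) = −(-1.2653) = 1.2653%

1.27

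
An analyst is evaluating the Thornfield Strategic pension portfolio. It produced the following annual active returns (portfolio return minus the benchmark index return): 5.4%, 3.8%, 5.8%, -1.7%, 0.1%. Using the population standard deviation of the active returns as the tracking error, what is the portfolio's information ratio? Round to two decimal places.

r̄ = (5.4 + 3.8 + 5.8 − 1.7 + 0.1) / 5 = 2.6800%
Population σ = √[Σ(r − r̄)² / 5] = √[44.2280 / 5] = √8.8456 = 2.9742%
IR = r̄ / tracking error = 2.6800 / 2.9742 = 0.9011

0.90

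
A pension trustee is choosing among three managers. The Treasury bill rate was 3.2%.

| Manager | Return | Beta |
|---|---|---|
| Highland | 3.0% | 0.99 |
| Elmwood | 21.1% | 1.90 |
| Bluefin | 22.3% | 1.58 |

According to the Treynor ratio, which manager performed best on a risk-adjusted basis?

Bluefin

Highland: Treynor = (3.0% − 3.2%) / 0.99 = -0.202
Elmwood: Treynor = (21.1% − 3.2%) / 1.90 = 9.421
Bluefin: Treynor = (22.3% − 3.2%) / 1.58 = 12.089
Highest: Bluefin (12.089).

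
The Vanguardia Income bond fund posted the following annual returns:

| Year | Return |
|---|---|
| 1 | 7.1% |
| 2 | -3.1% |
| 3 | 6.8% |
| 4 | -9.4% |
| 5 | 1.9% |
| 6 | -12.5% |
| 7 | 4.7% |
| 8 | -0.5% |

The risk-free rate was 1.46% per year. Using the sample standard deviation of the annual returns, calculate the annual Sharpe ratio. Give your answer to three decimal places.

-0.285

Mean return μ = -5.00 / 8 = -0.6250%
Σ(r − μ)² = 373.6950; sample σ = √(373.6950/7) = 7.3065%
Sharpe = (μ − rf) / σ = (-0.6250 − 1.46) / 7.3065 = -2.0850 / 7.3065 = -0.2854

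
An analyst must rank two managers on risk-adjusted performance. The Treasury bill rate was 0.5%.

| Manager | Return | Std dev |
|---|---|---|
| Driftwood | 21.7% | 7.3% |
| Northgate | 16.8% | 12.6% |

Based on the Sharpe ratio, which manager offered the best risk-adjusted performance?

Driftwood

Driftwood: Sharpe ratio = (21.7% − 0.5%) / 7.3% = 2.904
Northgate: Sharpe ratio = (16.8% − 0.5%) / 12.6% = 1.294
Highest: Driftwood (2.904).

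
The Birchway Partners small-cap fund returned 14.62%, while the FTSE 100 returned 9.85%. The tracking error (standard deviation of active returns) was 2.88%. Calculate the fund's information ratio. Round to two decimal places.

IR = (Rp − Rb) / TE = (14.62% − 9.85%) / 2.88% = 4.77% / 2.88% = 1.6563

1.66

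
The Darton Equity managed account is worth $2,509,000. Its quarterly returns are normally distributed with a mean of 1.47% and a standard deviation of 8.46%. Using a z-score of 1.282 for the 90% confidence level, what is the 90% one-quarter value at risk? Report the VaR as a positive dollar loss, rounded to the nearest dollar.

$235,237

Return at the 90% tail: μ − z·σ = 1.47% − 1.282 × 8.46% = 1.47 − 10.84572 = -9.37572%
VaR = −(-9.37572%) × $2,509,000 = 9.37572% × $2,509,000 = $235,237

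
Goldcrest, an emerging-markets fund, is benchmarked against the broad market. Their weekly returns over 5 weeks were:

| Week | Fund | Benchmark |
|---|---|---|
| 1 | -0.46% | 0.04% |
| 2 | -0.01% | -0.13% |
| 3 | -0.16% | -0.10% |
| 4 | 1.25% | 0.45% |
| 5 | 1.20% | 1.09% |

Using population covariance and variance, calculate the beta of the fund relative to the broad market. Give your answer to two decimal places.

1.31

r̄p = 0.3640%,  r̄m = 0.2700%
Cov = Σ(rp − r̄p)(rm − r̄m) / 5 = 0.2756
Var(rm) = Σ(rm − r̄m)² / 5 = 0.2109
β = Cov / Var = 0.2756 / 0.2109 = 1.3068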